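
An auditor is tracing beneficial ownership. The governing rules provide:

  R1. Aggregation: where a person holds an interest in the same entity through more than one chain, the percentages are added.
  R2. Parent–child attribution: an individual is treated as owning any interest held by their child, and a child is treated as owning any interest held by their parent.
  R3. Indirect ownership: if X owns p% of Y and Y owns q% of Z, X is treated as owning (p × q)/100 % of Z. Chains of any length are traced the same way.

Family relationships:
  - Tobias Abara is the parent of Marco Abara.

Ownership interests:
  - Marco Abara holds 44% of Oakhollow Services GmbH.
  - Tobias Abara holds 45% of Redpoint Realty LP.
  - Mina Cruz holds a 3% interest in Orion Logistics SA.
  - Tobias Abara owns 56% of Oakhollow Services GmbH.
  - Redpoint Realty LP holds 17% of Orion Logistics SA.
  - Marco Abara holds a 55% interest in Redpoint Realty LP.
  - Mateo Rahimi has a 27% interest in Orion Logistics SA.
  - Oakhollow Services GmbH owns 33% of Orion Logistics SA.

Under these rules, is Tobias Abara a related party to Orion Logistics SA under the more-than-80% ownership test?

No

By parent–child attribution (R2), Tobias Abara is treated as also owning Marco Abara's interest in Oakhollow Services GmbH, giving 56% + 44% = 100%.
By parent–child attribution (R2), Tobias Abara is treated as also owning Marco Abara's interest in Redpoint Realty LP, giving 45% + 55% = 100%.
Chain via Oakhollow Services GmbH (R3): 100% × 33% = 33% of Orion Logistics SA.
Chain via Redpoint Realty LP (R3): 100% × 17% = 17% of Orion Logistics SA.
Aggregating (R1): 33% + 17% = 50%.
50% does not exceed the 80% threshold, so Tobias is not a related party to Orion Logistics SA.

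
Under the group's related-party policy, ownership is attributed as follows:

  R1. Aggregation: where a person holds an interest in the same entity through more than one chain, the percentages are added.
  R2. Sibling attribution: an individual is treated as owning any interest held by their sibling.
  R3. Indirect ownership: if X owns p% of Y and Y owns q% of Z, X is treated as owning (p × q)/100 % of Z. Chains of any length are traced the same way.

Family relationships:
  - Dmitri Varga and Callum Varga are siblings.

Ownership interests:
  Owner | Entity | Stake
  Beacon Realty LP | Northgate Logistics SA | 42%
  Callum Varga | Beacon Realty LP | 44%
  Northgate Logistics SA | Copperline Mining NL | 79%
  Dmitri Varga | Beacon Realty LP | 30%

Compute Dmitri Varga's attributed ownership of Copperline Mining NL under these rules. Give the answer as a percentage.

By sibling attribution (R2), Dmitri Varga is treated as also owning Callum Varga's interest in Beacon Realty LP, giving 30% + 44% = 74%.
Chain via Beacon Realty LP → Northgate Logistics SA (R3): 74% × 42% × 79% = 24.5532% of Copperline Mining NL.

24.5532%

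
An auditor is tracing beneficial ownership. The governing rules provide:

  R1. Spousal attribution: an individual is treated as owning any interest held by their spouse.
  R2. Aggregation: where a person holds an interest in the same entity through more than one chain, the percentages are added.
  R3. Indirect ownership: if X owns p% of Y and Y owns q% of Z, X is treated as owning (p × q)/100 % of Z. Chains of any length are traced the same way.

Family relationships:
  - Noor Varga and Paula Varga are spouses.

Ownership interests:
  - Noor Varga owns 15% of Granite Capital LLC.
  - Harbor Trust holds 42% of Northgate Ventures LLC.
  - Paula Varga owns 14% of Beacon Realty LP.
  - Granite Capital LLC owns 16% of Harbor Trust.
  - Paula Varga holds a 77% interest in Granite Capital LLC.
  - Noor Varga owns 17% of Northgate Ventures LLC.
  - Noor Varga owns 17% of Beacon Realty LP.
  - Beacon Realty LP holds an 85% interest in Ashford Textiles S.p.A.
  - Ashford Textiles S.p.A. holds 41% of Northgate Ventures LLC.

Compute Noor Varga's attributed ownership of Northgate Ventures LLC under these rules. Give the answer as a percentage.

By spousal attribution (R1), Noor Varga is treated as also owning Paula Varga's interest in Beacon Realty LP, giving 17% + 14% = 31%.
By spousal attribution (R1), Noor Varga is treated as also owning Paula Varga's interest in Granite Capital LLC, giving 15% + 77% = 92%.
Chain via Beacon Realty LP → Ashford Textiles S.p.A. (R3): 31% × 85% × 41% = 10.8035% of Northgate Ventures LLC.
Chain via Granite Capital LLC → Harbor Trust (R3): 92% × 16% × 42% = 6.1824% of Northgate Ventures LLC.
Direct interest in Northgate Ventures LLC: 17%.
Aggregating (R2): 10.8035% + 6.1824% + 17% = 33.9859%.

33.9859%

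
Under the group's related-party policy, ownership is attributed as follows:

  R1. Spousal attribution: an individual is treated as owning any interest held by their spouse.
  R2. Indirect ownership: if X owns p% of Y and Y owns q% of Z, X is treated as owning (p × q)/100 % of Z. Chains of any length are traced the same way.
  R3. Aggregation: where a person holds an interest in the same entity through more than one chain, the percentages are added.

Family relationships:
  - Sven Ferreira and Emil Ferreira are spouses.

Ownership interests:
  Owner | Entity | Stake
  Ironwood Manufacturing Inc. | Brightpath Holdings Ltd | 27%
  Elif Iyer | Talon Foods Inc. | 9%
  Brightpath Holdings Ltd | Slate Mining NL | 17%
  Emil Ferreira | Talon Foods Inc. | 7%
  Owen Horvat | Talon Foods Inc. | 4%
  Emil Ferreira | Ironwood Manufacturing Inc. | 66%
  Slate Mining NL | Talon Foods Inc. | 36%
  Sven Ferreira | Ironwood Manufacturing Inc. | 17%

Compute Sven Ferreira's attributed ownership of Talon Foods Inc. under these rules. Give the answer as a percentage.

By spousal attribution (R1), Sven Ferreira is treated as also owning Emil Ferreira's interest in Ironwood Manufacturing Inc, giving 17% + 66% = 83%.
By spousal attribution (R1), Sven Ferreira is treated as owning Emil Ferreira's 7% interest in Talon Foods Inc.
Chain via Ironwood Manufacturing Inc. → Brightpath Holdings Ltd → Slate Mining NL (R2): 83% × 27% × 17% × 36% = 1.371492% of Talon Foods Inc.
Direct interest in Talon Foods Inc: 7%.
Aggregating (R3): 1.371492% + 7% = 8.371492%.

8.371492%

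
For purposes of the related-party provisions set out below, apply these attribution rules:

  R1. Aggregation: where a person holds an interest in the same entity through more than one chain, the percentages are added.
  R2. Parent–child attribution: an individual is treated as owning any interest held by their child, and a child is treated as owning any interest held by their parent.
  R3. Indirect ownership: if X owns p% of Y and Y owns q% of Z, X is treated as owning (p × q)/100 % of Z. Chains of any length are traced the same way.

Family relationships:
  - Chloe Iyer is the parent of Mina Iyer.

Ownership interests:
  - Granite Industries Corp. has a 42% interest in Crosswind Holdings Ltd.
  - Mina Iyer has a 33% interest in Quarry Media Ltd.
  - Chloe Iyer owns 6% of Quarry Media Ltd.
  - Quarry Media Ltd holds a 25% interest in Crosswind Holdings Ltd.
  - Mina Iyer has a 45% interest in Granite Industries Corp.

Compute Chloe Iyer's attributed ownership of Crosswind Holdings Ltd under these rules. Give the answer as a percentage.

By parent–child attribution (R2), Chloe Iyer is treated as also owning Mina Iyer's interest in Quarry Media Ltd, giving 6% + 33% = 39%.
By parent–child attribution (R2), Chloe Iyer is treated as owning Mina Iyer's 45% interest in Granite Industries Corp.
Chain via Quarry Media Ltd (R3): 39% × 25% = 9.75% of Crosswind Holdings Ltd.
Chain via Granite Industries Corp. (R3): 45% × 42% = 18.9% of Crosswind Holdings Ltd.
Aggregating (R1): 9.75% + 18.9% = 28.65%.

28.65%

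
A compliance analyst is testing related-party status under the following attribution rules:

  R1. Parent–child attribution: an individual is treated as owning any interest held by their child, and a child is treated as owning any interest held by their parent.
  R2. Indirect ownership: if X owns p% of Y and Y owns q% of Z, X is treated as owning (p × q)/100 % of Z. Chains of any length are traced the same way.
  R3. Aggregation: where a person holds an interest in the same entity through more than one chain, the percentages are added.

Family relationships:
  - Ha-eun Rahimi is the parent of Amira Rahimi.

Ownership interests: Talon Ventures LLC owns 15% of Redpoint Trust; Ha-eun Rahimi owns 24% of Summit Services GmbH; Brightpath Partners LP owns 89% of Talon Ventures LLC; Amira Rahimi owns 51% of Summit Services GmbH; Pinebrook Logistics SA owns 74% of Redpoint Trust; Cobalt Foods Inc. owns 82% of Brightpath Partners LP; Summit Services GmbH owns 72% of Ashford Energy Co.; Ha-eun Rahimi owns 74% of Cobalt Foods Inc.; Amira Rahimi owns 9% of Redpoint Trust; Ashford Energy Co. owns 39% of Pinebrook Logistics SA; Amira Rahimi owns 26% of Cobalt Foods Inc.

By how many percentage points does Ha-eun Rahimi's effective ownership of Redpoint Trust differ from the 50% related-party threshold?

By parent–child attribution (R1), Ha-eun Rahimi is treated as also owning Amira Rahimi's interest in Cobalt Foods Inc, giving 74% + 26% = 100%.
By parent–child attribution (R1), Ha-eun Rahimi is treated as also owning Amira Rahimi's interest in Summit Services GmbH, giving 24% + 51% = 75%.
By parent–child attribution (R1), Ha-eun Rahimi is treated as owning Amira Rahimi's 9% interest in Redpoint Trust.
Chain via Cobalt Foods Inc. → Brightpath Partners LP → Talon Ventures LLC (R2): 100% × 82% × 89% × 15% = 10.947% of Redpoint Trust.
Chain via Summit Services GmbH → Ashford Energy Co. → Pinebrook Logistics SA (R2): 75% × 72% × 39% × 74% = 15.5844% of Redpoint Trust.
Direct interest in Redpoint Trust: 9%.
Aggregating (R3): 10.947% + 15.5844% + 9% = 35.5314%.
35.5314% falls short of the 50% threshold by 14.4686 percentage points.

14.4686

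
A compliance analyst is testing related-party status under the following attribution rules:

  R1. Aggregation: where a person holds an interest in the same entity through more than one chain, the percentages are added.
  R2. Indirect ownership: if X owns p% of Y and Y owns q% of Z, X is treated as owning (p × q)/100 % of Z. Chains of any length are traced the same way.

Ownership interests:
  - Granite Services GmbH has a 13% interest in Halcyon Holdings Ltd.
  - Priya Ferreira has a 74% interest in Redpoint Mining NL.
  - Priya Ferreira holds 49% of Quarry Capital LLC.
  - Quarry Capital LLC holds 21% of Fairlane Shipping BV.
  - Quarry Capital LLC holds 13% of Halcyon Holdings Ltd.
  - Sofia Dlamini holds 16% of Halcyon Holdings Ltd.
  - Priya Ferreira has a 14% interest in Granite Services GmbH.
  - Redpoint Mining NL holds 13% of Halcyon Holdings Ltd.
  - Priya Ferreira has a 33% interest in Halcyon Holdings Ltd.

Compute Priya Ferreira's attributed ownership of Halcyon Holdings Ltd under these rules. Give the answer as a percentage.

Chain via Granite Services GmbH (R2): 14% × 13% = 1.82% of Halcyon Holdings Ltd.
Chain via Quarry Capital LLC (R2): 49% × 13% = 6.37% of Halcyon Holdings Ltd.
Chain via Redpoint Mining NL (R2): 74% × 13% = 9.62% of Halcyon Holdings Ltd.
Direct interest in Halcyon Holdings Ltd: 33%.
Aggregating (R1): 1.82% + 6.37% + 9.62% + 33% = 50.81%.

50.81%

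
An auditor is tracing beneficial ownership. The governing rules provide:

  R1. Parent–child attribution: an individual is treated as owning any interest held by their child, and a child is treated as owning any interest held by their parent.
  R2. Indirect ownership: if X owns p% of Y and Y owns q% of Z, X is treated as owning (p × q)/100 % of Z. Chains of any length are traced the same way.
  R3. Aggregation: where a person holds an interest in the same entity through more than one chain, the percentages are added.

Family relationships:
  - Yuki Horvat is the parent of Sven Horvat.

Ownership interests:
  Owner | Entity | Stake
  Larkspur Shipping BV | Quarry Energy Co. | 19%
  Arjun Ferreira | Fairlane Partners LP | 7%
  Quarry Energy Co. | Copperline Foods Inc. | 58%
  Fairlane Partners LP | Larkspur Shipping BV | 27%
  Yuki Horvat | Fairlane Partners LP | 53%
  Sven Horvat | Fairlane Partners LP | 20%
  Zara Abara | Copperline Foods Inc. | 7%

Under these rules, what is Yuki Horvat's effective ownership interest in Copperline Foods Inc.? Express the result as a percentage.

2.172042%

By parent–child attribution (R1), Yuki Horvat is treated as also owning Sven Horvat's interest in Fairlane Partners LP, giving 53% + 20% = 73%.
Chain via Fairlane Partners LP → Larkspur Shipping BV → Quarry Energy Co. (R2): 73% × 27% × 19% × 58% = 2.172042% of Copperline Foods Inc.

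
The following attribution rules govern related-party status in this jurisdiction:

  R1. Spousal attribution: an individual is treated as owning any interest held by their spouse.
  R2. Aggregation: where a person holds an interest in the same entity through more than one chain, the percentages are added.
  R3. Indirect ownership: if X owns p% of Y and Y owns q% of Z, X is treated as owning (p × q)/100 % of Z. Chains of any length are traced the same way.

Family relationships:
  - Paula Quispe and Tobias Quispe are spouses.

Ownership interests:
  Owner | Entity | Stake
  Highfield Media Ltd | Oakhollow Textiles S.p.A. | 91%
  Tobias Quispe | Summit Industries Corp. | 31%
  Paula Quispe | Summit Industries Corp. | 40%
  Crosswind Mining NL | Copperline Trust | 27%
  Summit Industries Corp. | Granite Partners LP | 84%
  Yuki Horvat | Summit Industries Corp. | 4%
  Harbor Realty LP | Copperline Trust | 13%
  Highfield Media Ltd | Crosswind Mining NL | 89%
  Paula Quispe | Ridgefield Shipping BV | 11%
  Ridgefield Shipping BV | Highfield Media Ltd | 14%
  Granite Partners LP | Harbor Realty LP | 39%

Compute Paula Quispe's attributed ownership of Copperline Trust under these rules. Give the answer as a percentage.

3.39381%

By spousal attribution (R1), Paula Quispe is treated as also owning Tobias Quispe's interest in Summit Industries Corp, giving 40% + 31% = 71%.
Chain via Summit Industries Corp. → Granite Partners LP → Harbor Realty LP (R3): 71% × 84% × 39% × 13% = 3.023748% of Copperline Trust.
Chain via Ridgefield Shipping BV → Highfield Media Ltd → Crosswind Mining NL (R3): 11% × 14% × 89% × 27% = 0.370062% of Copperline Trust.
Aggregating (R2): 3.023748% + 0.370062% = 3.39381%.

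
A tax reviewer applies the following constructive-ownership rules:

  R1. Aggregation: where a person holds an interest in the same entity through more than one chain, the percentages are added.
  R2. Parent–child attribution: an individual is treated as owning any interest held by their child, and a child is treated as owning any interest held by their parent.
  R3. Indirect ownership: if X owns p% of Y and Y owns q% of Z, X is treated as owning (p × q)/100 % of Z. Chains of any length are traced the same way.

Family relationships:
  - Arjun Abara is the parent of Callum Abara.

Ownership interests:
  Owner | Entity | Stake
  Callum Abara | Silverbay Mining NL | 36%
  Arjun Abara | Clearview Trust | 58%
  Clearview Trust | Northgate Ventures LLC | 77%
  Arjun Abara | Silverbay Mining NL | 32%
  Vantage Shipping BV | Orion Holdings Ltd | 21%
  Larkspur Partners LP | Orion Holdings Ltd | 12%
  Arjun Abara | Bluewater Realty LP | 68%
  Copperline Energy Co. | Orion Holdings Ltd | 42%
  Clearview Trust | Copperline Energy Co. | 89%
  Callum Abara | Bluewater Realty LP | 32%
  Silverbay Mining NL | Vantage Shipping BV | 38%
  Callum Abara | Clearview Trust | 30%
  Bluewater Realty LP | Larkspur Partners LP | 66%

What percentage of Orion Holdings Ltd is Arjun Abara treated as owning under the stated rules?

46.2408%

By parent–child attribution (R2), Arjun Abara is treated as also owning Callum Abara's interest in Bluewater Realty LP, giving 68% + 32% = 100%.
By parent–child attribution (R2), Arjun Abara is treated as also owning Callum Abara's interest in Silverbay Mining NL, giving 32% + 36% = 68%.
By parent–child attribution (R2), Arjun Abara is treated as also owning Callum Abara's interest in Clearview Trust, giving 58% + 30% = 88%.
Chain via Bluewater Realty LP → Larkspur Partners LP (R3): 100% × 66% × 12% = 7.92% of Orion Holdings Ltd.
Chain via Silverbay Mining NL → Vantage Shipping BV (R3): 68% × 38% × 21% = 5.4264% of Orion Holdings Ltd.
Chain via Clearview Trust → Copperline Energy Co. (R3): 88% × 89% × 42% = 32.8944% of Orion Holdings Ltd.
Aggregating (R1): 7.92% + 5.4264% + 32.8944% = 46.2408%.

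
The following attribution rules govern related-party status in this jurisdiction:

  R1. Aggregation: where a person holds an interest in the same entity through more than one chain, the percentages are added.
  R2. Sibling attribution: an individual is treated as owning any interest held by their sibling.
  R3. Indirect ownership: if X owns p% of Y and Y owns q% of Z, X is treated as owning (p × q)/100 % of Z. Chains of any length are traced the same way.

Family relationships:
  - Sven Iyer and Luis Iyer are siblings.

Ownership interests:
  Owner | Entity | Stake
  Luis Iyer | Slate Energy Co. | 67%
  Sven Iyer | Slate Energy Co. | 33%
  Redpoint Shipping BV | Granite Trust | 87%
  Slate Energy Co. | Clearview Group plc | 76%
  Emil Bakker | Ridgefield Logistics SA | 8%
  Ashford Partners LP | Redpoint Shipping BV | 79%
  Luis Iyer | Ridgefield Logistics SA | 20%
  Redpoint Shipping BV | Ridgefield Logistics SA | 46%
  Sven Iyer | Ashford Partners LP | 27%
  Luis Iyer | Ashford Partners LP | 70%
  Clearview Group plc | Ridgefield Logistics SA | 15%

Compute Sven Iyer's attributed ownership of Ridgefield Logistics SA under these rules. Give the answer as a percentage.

By sibling attribution (R2), Sven Iyer is treated as also owning Luis Iyer's interest in Ashford Partners LP, giving 27% + 70% = 97%.
By sibling attribution (R2), Sven Iyer is treated as also owning Luis Iyer's interest in Slate Energy Co, giving 33% + 67% = 100%.
By sibling attribution (R2), Sven Iyer is treated as owning Luis Iyer's 20% interest in Ridgefield Logistics SA.
Chain via Ashford Partners LP → Redpoint Shipping BV (R3): 97% × 79% × 46% = 35.2498% of Ridgefield Logistics SA.
Chain via Slate Energy Co. → Clearview Group plc (R3): 100% × 76% × 15% = 11.4% of Ridgefield Logistics SA.
Direct interest in Ridgefield Logistics SA: 20%.
Aggregating (R1): 35.2498% + 11.4% + 20% = 66.6498%.

66.6498%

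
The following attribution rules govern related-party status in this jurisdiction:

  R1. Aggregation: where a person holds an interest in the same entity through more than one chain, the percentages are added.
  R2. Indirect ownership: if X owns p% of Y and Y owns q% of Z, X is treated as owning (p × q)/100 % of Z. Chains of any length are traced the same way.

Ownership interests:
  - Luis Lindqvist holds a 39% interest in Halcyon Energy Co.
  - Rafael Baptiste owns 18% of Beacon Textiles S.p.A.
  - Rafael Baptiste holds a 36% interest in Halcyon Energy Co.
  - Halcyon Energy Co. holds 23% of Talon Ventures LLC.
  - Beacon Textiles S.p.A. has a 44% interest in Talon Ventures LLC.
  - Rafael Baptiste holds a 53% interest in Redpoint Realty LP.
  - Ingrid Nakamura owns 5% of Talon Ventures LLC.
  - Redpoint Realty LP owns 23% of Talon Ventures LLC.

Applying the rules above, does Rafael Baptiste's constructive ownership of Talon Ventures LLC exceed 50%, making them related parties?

Chain via Redpoint Realty LP (R2): 53% × 23% = 12.19% of Talon Ventures LLC.
Chain via Halcyon Energy Co. (R2): 36% × 23% = 8.28% of Talon Ventures LLC.
Chain via Beacon Textiles S.p.A. (R2): 18% × 44% = 7.92% of Talon Ventures LLC.
Aggregating (R1): 12.19% + 8.28% + 7.92% = 28.39%.
28.39% does not exceed the 50% threshold, so Rafael is not a related party to Talon Ventures LLC.

No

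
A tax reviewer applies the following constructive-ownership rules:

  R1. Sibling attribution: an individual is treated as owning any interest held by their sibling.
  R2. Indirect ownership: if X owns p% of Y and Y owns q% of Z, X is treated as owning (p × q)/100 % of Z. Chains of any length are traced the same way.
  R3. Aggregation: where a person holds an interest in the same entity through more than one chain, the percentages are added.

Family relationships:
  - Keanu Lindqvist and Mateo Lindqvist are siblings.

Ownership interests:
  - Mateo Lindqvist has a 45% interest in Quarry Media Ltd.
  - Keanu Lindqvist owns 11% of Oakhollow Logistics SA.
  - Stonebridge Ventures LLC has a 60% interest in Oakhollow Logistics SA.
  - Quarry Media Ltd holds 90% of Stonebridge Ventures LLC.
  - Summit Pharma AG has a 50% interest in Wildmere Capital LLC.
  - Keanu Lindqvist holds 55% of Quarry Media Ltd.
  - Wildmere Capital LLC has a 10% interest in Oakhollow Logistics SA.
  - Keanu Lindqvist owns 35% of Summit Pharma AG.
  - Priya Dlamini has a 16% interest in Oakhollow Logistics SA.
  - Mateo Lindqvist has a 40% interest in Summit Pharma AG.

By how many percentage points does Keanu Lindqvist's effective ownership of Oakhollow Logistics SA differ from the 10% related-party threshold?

By sibling attribution (R1), Keanu Lindqvist is treated as also owning Mateo Lindqvist's interest in Summit Pharma AG, giving 35% + 40% = 75%.
By sibling attribution (R1), Keanu Lindqvist is treated as also owning Mateo Lindqvist's interest in Quarry Media Ltd, giving 55% + 45% = 100%.
Chain via Summit Pharma AG → Wildmere Capital LLC (R2): 75% × 50% × 10% = 3.75% of Oakhollow Logistics SA.
Chain via Quarry Media Ltd → Stonebridge Ventures LLC (R2): 100% × 90% × 60% = 54% of Oakhollow Logistics SA.
Direct interest in Oakhollow Logistics SA: 11%.
Aggregating (R3): 3.75% + 54% + 11% = 68.75%.
68.75% exceeds the 10% threshold by 58.75 percentage points.

58.75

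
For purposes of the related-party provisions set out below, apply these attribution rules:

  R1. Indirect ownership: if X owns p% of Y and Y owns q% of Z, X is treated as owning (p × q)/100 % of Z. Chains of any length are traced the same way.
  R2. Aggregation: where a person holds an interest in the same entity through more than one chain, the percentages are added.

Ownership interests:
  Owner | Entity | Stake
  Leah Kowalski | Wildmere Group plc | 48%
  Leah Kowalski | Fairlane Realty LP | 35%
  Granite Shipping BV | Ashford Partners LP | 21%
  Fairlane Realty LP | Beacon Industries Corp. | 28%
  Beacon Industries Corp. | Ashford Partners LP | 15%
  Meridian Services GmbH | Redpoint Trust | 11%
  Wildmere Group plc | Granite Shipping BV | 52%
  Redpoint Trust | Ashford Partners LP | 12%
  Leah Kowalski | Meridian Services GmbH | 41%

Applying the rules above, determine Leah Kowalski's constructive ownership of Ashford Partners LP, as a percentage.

7.2528%

Chain via Wildmere Group plc → Granite Shipping BV (R1): 48% × 52% × 21% = 5.2416% of Ashford Partners LP.
Chain via Meridian Services GmbH → Redpoint Trust (R1): 41% × 11% × 12% = 0.5412% of Ashford Partners LP.
Chain via Fairlane Realty LP → Beacon Industries Corp. (R1): 35% × 28% × 15% = 1.47% of Ashford Partners LP.
Aggregating (R2): 5.2416% + 0.5412% + 1.47% = 7.2528%.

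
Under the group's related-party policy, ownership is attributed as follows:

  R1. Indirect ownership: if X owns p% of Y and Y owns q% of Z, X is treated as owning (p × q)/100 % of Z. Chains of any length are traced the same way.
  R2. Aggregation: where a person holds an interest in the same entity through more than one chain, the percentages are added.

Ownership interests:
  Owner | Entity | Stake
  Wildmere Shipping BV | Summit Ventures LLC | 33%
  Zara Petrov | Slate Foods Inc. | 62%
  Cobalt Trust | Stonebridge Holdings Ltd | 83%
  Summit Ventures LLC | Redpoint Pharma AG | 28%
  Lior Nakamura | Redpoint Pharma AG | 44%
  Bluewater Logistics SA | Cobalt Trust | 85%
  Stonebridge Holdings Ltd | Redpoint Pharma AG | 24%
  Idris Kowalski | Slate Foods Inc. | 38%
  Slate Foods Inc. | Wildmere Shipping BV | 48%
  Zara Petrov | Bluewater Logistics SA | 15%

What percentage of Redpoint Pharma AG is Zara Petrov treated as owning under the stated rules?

5.289624%

Chain via Slate Foods Inc. → Wildmere Shipping BV → Summit Ventures LLC (R1): 62% × 48% × 33% × 28% = 2.749824% of Redpoint Pharma AG.
Chain via Bluewater Logistics SA → Cobalt Trust → Stonebridge Holdings Ltd (R1): 15% × 85% × 83% × 24% = 2.5398% of Redpoint Pharma AG.
Aggregating (R2): 2.749824% + 2.5398% = 5.289624%.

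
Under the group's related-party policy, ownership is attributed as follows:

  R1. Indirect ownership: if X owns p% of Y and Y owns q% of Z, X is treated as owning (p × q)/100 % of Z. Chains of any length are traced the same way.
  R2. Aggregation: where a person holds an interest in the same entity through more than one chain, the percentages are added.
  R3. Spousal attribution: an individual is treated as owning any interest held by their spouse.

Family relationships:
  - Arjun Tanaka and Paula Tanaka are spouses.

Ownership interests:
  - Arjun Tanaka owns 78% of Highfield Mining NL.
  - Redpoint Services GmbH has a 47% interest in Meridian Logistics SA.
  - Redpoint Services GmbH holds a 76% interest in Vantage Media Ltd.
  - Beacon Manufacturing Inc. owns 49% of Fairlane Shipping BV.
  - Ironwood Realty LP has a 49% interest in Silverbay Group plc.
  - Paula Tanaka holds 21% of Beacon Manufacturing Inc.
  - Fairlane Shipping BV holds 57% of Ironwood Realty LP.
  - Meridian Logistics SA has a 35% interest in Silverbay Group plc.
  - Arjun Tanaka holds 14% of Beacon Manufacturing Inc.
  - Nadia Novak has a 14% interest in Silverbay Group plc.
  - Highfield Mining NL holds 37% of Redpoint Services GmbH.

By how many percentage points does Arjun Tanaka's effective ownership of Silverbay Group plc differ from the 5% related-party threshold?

4.537465

By spousal attribution (R3), Arjun Tanaka is treated as also owning Paula Tanaka's interest in Beacon Manufacturing Inc, giving 14% + 21% = 35%.
Chain via Highfield Mining NL → Redpoint Services GmbH → Meridian Logistics SA (R1): 78% × 37% × 47% × 35% = 4.74747% of Silverbay Group plc.
Chain via Beacon Manufacturing Inc. → Fairlane Shipping BV → Ironwood Realty LP (R1): 35% × 49% × 57% × 49% = 4.789995% of Silverbay Group plc.
Aggregating (R2): 4.74747% + 4.789995% = 9.537465%.
9.537465% exceeds the 5% threshold by 4.537465 percentage points.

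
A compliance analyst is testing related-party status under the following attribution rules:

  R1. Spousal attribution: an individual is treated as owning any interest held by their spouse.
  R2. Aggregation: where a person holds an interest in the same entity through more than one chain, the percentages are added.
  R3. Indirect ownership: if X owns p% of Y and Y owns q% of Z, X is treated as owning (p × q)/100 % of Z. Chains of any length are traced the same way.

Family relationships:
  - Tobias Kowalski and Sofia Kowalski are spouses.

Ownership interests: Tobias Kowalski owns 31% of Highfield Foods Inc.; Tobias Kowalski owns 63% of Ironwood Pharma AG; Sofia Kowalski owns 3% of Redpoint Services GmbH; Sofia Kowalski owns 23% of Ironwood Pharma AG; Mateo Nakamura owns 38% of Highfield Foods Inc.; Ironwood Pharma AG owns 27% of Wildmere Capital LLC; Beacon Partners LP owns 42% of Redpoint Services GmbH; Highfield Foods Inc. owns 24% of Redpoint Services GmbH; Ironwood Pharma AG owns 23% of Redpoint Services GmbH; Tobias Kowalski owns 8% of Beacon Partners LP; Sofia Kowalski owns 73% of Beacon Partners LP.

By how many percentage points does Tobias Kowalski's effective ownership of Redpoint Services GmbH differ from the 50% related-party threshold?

14.24

By spousal attribution (R1), Tobias Kowalski is treated as also owning Sofia Kowalski's interest in Ironwood Pharma AG, giving 63% + 23% = 86%.
By spousal attribution (R1), Tobias Kowalski is treated as also owning Sofia Kowalski's interest in Beacon Partners LP, giving 8% + 73% = 81%.
By spousal attribution (R1), Tobias Kowalski is treated as owning Sofia Kowalski's 3% interest in Redpoint Services GmbH.
Chain via Ironwood Pharma AG (R3): 86% × 23% = 19.78% of Redpoint Services GmbH.
Chain via Highfield Foods Inc. (R3): 31% × 24% = 7.44% of Redpoint Services GmbH.
Chain via Beacon Partners LP (R3): 81% × 42% = 34.02% of Redpoint Services GmbH.
Direct interest in Redpoint Services GmbH: 3%.
Aggregating (R2): 19.78% + 7.44% + 34.02% + 3% = 64.24%.
64.24% exceeds the 50% threshold by 14.24 percentage points.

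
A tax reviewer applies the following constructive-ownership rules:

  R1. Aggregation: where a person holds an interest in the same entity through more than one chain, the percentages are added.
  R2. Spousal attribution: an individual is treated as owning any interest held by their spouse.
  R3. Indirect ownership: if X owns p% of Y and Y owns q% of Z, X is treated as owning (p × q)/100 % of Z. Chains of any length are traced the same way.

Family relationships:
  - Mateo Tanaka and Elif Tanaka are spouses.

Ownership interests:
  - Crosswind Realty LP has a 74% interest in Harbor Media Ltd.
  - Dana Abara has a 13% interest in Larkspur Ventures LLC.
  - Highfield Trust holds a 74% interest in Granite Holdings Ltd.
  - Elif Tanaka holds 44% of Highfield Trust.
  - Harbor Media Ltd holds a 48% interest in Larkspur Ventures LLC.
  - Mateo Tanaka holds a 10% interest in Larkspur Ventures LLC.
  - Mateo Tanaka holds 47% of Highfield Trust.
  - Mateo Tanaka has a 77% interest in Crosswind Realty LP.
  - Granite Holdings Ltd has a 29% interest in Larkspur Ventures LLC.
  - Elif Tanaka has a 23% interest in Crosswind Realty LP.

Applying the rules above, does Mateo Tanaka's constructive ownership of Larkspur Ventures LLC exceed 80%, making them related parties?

By spousal attribution (R2), Mateo Tanaka is treated as also owning Elif Tanaka's interest in Crosswind Realty LP, giving 77% + 23% = 100%.
By spousal attribution (R2), Mateo Tanaka is treated as also owning Elif Tanaka's interest in Highfield Trust, giving 47% + 44% = 91%.
Chain via Crosswind Realty LP → Harbor Media Ltd (R3): 100% × 74% × 48% = 35.52% of Larkspur Ventures LLC.
Chain via Highfield Trust → Granite Holdings Ltd (R3): 91% × 74% × 29% = 19.5286% of Larkspur Ventures LLC.
Direct interest in Larkspur Ventures LLC: 10%.
Aggregating (R1): 35.52% + 19.5286% + 10% = 65.0486%.
65.0486% does not exceed the 80% threshold, so Mateo is not a related party to Larkspur Ventures LLC.

No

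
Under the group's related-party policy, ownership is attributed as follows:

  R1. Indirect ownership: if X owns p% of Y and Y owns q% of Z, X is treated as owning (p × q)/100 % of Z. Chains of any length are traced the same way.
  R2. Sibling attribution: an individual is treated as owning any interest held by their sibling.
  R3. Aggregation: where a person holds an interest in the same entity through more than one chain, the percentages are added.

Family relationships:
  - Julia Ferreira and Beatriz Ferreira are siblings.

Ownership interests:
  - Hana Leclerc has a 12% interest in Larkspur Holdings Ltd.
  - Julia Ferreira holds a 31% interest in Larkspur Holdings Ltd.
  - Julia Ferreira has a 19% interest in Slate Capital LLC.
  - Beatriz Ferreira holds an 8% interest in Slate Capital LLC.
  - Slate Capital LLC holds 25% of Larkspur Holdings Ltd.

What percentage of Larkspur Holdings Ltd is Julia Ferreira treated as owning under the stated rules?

By sibling attribution (R2), Julia Ferreira is treated as also owning Beatriz Ferreira's interest in Slate Capital LLC, giving 19% + 8% = 27%.
Chain via Slate Capital LLC (R1): 27% × 25% = 6.75% of Larkspur Holdings Ltd.
Direct interest in Larkspur Holdings Ltd: 31%.
Aggregating (R3): 6.75% + 31% = 37.75%.

37.75%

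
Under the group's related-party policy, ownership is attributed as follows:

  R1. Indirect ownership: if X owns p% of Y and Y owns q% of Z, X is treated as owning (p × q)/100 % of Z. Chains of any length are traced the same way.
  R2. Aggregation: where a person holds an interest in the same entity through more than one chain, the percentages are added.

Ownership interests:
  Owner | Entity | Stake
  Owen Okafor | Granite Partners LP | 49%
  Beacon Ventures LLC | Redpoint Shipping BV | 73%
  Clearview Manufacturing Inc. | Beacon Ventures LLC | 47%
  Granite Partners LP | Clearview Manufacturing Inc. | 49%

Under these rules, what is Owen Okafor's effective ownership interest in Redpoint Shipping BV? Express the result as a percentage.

Chain via Granite Partners LP → Clearview Manufacturing Inc. → Beacon Ventures LLC (R1): 49% × 49% × 47% × 73% = 8.237831% of Redpoint Shipping BV.

8.237831%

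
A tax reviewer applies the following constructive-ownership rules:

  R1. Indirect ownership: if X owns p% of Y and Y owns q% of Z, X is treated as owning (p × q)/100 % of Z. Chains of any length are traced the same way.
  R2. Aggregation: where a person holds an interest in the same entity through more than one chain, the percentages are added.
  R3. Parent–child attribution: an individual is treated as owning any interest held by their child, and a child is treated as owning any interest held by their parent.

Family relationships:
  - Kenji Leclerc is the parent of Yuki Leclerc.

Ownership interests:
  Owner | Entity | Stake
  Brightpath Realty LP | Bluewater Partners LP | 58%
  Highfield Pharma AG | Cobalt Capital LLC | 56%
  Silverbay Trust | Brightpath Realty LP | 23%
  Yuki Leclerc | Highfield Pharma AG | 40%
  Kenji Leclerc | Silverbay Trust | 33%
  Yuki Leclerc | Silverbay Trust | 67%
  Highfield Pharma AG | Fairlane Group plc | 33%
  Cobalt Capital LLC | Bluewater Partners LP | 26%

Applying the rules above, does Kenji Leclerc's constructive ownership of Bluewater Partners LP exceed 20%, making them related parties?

By parent–child attribution (R3), Kenji Leclerc is treated as also owning Yuki Leclerc's interest in Silverbay Trust, giving 33% + 67% = 100%.
By parent–child attribution (R3), Kenji Leclerc is treated as owning Yuki Leclerc's 40% interest in Highfield Pharma AG.
Chain via Silverbay Trust → Brightpath Realty LP (R1): 100% × 23% × 58% = 13.34% of Bluewater Partners LP.
Chain via Highfield Pharma AG → Cobalt Capital LLC (R1): 40% × 56% × 26% = 5.824% of Bluewater Partners LP.
Aggregating (R2): 13.34% + 5.824% = 19.164%.
19.164% does not exceed the 20% threshold, so Kenji is not a related party to Bluewater Partners LP.

No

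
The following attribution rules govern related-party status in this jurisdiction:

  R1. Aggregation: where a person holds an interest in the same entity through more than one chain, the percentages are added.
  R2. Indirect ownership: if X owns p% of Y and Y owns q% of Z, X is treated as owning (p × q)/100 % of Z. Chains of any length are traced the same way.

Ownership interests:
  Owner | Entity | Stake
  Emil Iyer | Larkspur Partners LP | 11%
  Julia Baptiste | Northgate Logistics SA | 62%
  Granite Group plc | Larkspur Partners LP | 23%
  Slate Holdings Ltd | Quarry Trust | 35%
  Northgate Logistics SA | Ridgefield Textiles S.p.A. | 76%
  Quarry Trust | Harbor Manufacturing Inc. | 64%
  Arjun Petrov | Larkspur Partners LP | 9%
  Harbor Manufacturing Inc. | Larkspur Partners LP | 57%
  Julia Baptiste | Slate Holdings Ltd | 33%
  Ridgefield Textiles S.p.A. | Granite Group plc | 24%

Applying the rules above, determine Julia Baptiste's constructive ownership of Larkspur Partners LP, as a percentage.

6.814464%

Chain via Slate Holdings Ltd → Quarry Trust → Harbor Manufacturing Inc. (R2): 33% × 35% × 64% × 57% = 4.21344% of Larkspur Partners LP.
Chain via Northgate Logistics SA → Ridgefield Textiles S.p.A. → Granite Group plc (R2): 62% × 76% × 24% × 23% = 2.601024% of Larkspur Partners LP.
Aggregating (R1): 4.21344% + 2.601024% = 6.814464%.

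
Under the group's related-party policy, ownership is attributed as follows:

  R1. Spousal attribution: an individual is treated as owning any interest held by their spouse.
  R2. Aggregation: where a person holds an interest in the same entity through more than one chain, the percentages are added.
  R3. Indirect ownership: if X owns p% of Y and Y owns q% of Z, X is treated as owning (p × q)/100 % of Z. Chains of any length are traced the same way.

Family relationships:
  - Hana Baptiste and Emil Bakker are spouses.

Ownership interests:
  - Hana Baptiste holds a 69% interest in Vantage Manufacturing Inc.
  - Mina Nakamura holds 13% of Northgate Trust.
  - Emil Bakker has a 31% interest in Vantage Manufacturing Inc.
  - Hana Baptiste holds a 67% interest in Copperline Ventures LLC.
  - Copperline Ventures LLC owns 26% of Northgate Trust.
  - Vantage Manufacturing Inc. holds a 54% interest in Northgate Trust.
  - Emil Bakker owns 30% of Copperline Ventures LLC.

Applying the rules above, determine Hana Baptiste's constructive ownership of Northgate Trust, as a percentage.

79.22%

By spousal attribution (R1), Hana Baptiste is treated as also owning Emil Bakker's interest in Copperline Ventures LLC, giving 67% + 30% = 97%.
By spousal attribution (R1), Hana Baptiste is treated as also owning Emil Bakker's interest in Vantage Manufacturing Inc, giving 69% + 31% = 100%.
Chain via Copperline Ventures LLC (R3): 97% × 26% = 25.22% of Northgate Trust.
Chain via Vantage Manufacturing Inc. (R3): 100% × 54% = 54% of Northgate Trust.
Aggregating (R2): 25.22% + 54% = 79.22%.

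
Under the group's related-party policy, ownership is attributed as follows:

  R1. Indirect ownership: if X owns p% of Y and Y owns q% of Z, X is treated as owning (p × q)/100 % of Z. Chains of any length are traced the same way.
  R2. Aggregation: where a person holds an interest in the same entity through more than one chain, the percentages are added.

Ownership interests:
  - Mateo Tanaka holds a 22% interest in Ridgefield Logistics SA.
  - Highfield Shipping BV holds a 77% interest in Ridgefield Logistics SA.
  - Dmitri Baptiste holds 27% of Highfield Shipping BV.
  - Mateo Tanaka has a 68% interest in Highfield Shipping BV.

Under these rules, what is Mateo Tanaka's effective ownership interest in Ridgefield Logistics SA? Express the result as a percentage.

Chain via Highfield Shipping BV (R1): 68% × 77% = 52.36% of Ridgefield Logistics SA.
Direct interest in Ridgefield Logistics SA: 22%.
Aggregating (R2): 52.36% + 22% = 74.36%.

74.36%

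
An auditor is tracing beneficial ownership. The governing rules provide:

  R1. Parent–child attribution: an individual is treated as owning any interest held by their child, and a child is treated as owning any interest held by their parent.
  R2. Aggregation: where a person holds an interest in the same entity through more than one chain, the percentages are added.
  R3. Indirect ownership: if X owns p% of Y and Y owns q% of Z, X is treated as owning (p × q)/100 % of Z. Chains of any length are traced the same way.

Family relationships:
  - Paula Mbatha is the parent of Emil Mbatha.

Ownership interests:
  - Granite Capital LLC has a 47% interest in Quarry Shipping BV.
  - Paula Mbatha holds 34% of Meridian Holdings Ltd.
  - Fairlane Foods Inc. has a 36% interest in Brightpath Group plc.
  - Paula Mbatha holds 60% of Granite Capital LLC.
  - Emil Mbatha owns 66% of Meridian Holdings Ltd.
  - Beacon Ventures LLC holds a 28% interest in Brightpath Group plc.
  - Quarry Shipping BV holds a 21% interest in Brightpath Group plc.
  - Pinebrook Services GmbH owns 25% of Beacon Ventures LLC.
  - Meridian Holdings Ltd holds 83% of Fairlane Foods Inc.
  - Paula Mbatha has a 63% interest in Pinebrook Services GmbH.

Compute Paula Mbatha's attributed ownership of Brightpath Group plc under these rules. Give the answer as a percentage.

40.212%

By parent–child attribution (R1), Paula Mbatha is treated as also owning Emil Mbatha's interest in Meridian Holdings Ltd, giving 34% + 66% = 100%.
Chain via Meridian Holdings Ltd → Fairlane Foods Inc. (R3): 100% × 83% × 36% = 29.88% of Brightpath Group plc.
Chain via Pinebrook Services GmbH → Beacon Ventures LLC (R3): 63% × 25% × 28% = 4.41% of Brightpath Group plc.
Chain via Granite Capital LLC → Quarry Shipping BV (R3): 60% × 47% × 21% = 5.922% of Brightpath Group plc.
Aggregating (R2): 29.88% + 4.41% + 5.922% = 40.212%.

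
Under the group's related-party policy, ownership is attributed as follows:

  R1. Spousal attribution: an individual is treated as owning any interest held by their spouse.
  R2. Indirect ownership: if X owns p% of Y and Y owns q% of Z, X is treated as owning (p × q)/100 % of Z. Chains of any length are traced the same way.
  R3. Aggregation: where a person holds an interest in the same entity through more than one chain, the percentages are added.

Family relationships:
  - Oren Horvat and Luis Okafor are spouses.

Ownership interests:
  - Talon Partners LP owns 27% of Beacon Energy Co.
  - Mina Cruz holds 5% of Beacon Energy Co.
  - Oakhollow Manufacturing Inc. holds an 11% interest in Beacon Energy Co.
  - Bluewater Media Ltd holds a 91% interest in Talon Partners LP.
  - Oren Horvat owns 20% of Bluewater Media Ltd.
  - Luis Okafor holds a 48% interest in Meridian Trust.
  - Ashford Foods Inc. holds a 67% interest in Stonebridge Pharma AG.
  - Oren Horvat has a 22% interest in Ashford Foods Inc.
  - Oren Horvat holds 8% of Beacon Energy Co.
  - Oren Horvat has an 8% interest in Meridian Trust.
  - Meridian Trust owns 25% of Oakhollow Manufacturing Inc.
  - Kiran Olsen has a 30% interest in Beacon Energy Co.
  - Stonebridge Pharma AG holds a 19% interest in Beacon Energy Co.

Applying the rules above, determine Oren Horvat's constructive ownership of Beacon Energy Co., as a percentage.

17.2546%

By spousal attribution (R1), Oren Horvat is treated as also owning Luis Okafor's interest in Meridian Trust, giving 8% + 48% = 56%.
Chain via Bluewater Media Ltd → Talon Partners LP (R2): 20% × 91% × 27% = 4.914% of Beacon Energy Co.
Chain via Ashford Foods Inc. → Stonebridge Pharma AG (R2): 22% × 67% × 19% = 2.8006% of Beacon Energy Co.
Chain via Meridian Trust → Oakhollow Manufacturing Inc. (R2): 56% × 25% × 11% = 1.54% of Beacon Energy Co.
Direct interest in Beacon Energy Co: 8%.
Aggregating (R3): 4.914% + 2.8006% + 1.54% + 8% = 17.2546%.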